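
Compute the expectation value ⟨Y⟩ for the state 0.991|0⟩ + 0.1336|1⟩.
0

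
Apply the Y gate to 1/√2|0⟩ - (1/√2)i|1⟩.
-1/√2|0⟩ + (1/√2)i|1⟩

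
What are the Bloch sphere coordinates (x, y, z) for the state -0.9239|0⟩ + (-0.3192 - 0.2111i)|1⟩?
(0.5898, 0.3901, 0.7071)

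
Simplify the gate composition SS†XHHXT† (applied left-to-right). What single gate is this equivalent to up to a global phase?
T†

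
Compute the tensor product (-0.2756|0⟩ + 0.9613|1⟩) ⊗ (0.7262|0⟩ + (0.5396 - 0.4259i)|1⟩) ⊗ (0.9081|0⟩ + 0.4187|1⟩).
-0.1817|000⟩ - 0.0838|001⟩ + (-0.135 + 0.1066i)|010⟩ + (-0.06227 + 0.04915i)|011⟩ + 0.6339|100⟩ + 0.2923|101⟩ + (0.471 - 0.3718i)|110⟩ + (0.2172 - 0.1714i)|111⟩

amp(|b₁b₂…⟩) = product of the factor amplitudes for bits b₁, b₂, …; only kets whose every factor amplitude is nonzero survive.
|000⟩: (-0.2756)(0.7262)(0.9081) = -0.1817
|001⟩: (-0.2756)(0.7262)(0.4187) = -0.0838
|010⟩: (-0.2756)(0.5396 - 0.4259i)(0.9081) = (-0.135 + 0.1066i)
|011⟩: (-0.2756)(0.5396 - 0.4259i)(0.4187) = (-0.06227 + 0.04915i)
|100⟩: (0.9613)(0.7262)(0.9081) = 0.6339
|101⟩: (0.9613)(0.7262)(0.4187) = 0.2923
|110⟩: (0.9613)(0.5396 - 0.4259i)(0.9081) = (0.471 - 0.3718i)
|111⟩: (0.9613)(0.5396 - 0.4259i)(0.4187) = (0.2172 - 0.1714i)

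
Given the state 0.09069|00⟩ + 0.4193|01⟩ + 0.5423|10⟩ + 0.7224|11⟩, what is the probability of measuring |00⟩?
0.008225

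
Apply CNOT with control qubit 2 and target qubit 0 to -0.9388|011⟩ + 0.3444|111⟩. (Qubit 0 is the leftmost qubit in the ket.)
0.3444|011⟩ - 0.9388|111⟩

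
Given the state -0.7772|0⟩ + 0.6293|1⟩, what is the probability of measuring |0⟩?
0.604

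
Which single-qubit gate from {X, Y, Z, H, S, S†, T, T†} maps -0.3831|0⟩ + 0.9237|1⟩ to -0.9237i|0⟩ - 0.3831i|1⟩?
Y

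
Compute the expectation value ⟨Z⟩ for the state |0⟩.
1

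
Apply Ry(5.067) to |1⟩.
-0.5713|0⟩ - 0.8207|1⟩

Ry(5.067) = [[cos(θ/2), −sin(θ/2)], [sin(θ/2), cos(θ/2)]]; θ = 5.067, cos(θ/2) ≈ -0.820739, sin(θ/2) ≈ 0.571303.
With a = amp(|0⟩) = 0 and b = amp(|1⟩) = 1:
new amp(|0⟩) = (-0.820739)·a + (-0.571303)·b = -0.5713
new amp(|1⟩) = (0.571303)·a + (-0.820739)·b = -0.8207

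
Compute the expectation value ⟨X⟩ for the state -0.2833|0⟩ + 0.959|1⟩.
-0.5434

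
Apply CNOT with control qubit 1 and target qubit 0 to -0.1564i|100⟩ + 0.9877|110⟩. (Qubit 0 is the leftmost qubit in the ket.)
0.9877|010⟩ - 0.1564i|100⟩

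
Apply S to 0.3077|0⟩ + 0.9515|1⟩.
0.3077|0⟩ + 0.9515i|1⟩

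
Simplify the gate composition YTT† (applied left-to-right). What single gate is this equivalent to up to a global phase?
Y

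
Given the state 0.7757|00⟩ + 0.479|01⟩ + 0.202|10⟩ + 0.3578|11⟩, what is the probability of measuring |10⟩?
0.0408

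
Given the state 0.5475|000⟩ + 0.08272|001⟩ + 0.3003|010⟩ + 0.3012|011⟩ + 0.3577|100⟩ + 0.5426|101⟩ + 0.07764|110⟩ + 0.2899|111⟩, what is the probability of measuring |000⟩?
0.2998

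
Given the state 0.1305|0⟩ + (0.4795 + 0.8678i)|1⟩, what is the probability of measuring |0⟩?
0.01703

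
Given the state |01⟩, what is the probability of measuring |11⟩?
0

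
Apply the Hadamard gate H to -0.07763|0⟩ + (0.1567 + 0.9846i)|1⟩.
(0.05591 + 0.6962i)|0⟩ + (-0.1657 - 0.6962i)|1⟩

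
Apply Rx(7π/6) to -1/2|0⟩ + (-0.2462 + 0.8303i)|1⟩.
(0.9314 + 0.2378i)|0⟩ + (0.06372 + 0.2681i)|1⟩

Rx(7π/6) = [[cos(θ/2), −i·sin(θ/2)], [−i·sin(θ/2), cos(θ/2)]]; θ = 7π/6, cos(θ/2) ≈ -0.258819, sin(θ/2) ≈ 0.965926.
With a = amp(|0⟩) = -1/2 and b = amp(|1⟩) = (-0.2462 + 0.8303i):
new amp(|0⟩) = (-0.258819)·a + (-0.965926i)·b = (0.9314 + 0.2378i)
new amp(|1⟩) = (-0.965926i)·a + (-0.258819)·b = (0.06372 + 0.2681i)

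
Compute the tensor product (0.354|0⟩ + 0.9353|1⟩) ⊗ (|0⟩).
0.354|00⟩ + 0.9353|10⟩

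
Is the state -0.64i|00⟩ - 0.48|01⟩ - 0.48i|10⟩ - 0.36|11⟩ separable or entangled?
Separable

Writing the state as a|00⟩ + b|01⟩ + c|10⟩ + d|11⟩, it is a product state iff ad − bc = 0.
Here (a, b, c, d) = (-0.64i, -0.48, -0.48i, -0.36): ad − bc = (-0.64i)(-0.36) − (-0.48)(-0.48i) = 0, so the state is separable.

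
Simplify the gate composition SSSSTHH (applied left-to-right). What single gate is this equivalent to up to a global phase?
T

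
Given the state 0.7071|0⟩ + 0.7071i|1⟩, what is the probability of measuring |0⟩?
0.5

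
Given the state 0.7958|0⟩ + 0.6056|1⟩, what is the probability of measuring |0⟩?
0.6333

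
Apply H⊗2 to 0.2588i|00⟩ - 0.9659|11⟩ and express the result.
(-0.483 + 0.1294i)|00⟩ + (0.483 + 0.1294i)|01⟩ + (0.483 + 0.1294i)|10⟩ + (-0.483 + 0.1294i)|11⟩

H⊗2 gives amp(|y⟩) = (1/2) Σ_x (−1)^(x·y) amp(|x⟩), where x·y is the number of positions in which both x and y have a 1.
|00⟩: (0.2588i - 0.9659)/2 = (-0.483 + 0.1294i)
|01⟩: (0.2588i + 0.9659)/2 = (0.483 + 0.1294i)
|10⟩: (0.2588i + 0.9659)/2 = (0.483 + 0.1294i)
|11⟩: (0.2588i - 0.9659)/2 = (-0.483 + 0.1294i)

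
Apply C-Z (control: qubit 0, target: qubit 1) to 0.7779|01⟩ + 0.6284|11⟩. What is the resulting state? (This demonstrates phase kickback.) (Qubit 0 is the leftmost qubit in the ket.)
0.7779|01⟩ - 0.6284|11⟩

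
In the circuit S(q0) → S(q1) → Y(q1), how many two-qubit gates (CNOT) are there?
0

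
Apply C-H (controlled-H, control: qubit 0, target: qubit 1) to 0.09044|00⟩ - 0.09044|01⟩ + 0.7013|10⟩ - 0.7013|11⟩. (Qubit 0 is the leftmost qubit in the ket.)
0.09044|00⟩ - 0.09044|01⟩ + 0.9918|11⟩

C-H leaves the control-|0⟩ kets |00⟩, |01⟩ unchanged and applies H to qubit 1 on the control-|1⟩ pair (|10⟩, |11⟩).
H = [[1/√2, 1/√2], [1/√2, -1/√2]].
With a = amp(|10⟩) = 0.7013 and b = amp(|11⟩) = -0.7013:
new amp(|10⟩) = (1/√2)·a + (1/√2)·b = 0
new amp(|11⟩) = (1/√2)·a + (-1/√2)·b = 0.9918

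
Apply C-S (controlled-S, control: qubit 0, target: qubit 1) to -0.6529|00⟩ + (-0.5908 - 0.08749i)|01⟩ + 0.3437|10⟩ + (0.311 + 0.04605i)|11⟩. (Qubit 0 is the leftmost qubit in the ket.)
-0.6529|00⟩ + (-0.5908 - 0.08749i)|01⟩ + 0.3437|10⟩ + (-0.04605 + 0.311i)|11⟩

C-S leaves the control-|0⟩ kets |00⟩, |01⟩ unchanged and applies S to qubit 1 on the control-|1⟩ pair (|10⟩, |11⟩).
S = [[1, 0], [0, i]].
With a = amp(|10⟩) = 0.3437 and b = amp(|11⟩) = (0.311 + 0.04605i):
new amp(|10⟩) = (1)·a = 0.3437
new amp(|11⟩) = (i)·b = (-0.04605 + 0.311i)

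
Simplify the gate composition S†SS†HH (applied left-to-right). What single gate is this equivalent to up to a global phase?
S†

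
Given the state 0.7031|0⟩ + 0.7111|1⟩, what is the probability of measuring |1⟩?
0.5057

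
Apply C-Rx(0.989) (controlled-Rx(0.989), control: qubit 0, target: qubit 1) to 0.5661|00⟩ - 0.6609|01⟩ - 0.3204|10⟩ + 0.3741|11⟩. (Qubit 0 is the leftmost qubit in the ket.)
0.5661|00⟩ - 0.6609|01⟩ + (-0.282 - 0.1775i)|10⟩ + (0.3293 + 0.1521i)|11⟩

C-Rx(0.989) leaves the control-|0⟩ kets |00⟩, |01⟩ unchanged and applies Rx(0.989) to qubit 1 on the control-|1⟩ pair (|10⟩, |11⟩).
Rx(0.989) = [[cos(θ/2), −i·sin(θ/2)], [−i·sin(θ/2), cos(θ/2)]]; θ = 0.989, cos(θ/2) ≈ 0.880206, sin(θ/2) ≈ 0.474592.
With a = amp(|10⟩) = -0.3204 and b = amp(|11⟩) = 0.3741:
new amp(|10⟩) = (0.880206)·a + (-0.474592i)·b = (-0.282 - 0.1775i)
new amp(|11⟩) = (-0.474592i)·a + (0.880206)·b = (0.3293 + 0.1521i)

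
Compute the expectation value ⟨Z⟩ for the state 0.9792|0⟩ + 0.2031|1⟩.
0.9176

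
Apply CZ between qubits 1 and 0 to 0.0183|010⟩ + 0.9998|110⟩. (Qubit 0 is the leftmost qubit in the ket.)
0.0183|010⟩ - 0.9998|110⟩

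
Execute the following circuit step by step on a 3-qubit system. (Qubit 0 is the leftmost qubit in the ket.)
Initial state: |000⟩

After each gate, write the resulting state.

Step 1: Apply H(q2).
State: 1/√2|000⟩ + 1/√2|001⟩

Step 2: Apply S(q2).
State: 1/√2|000⟩ + (1/√2)i|001⟩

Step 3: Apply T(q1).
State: 1/√2|000⟩ + (1/√2)i|001⟩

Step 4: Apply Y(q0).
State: (1/√2)i|100⟩ - 1/√2|101⟩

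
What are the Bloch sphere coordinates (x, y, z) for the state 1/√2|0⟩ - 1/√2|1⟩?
(-1, 0, 0)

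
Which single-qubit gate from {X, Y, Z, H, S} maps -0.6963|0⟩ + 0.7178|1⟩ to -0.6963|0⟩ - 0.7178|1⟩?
Z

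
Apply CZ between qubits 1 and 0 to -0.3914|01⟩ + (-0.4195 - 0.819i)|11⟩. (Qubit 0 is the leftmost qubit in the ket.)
-0.3914|01⟩ + (0.4195 + 0.819i)|11⟩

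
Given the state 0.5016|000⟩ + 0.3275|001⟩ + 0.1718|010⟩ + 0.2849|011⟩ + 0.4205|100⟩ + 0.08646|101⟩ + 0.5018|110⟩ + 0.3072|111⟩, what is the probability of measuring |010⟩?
0.02952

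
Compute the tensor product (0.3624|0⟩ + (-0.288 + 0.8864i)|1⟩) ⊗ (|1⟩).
0.3624|01⟩ + (-0.288 + 0.8864i)|11⟩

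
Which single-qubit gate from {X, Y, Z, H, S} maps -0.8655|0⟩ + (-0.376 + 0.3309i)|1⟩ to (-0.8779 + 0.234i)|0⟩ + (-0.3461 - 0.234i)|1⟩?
H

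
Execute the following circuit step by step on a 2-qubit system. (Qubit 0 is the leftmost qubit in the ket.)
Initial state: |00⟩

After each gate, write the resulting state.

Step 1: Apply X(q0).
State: |10⟩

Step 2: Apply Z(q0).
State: -|10⟩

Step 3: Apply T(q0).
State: (-1/√2 - (1/√2)i)|10⟩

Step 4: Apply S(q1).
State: (-1/√2 - (1/√2)i)|10⟩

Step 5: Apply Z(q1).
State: (-1/√2 - (1/√2)i)|10⟩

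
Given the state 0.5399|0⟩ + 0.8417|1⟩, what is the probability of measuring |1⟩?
0.7085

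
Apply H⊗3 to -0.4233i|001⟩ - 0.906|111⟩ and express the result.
(-0.3203 - 0.1497i)|000⟩ + (0.3203 + 0.1497i)|001⟩ + (0.3203 - 0.1497i)|010⟩ + (-0.3203 + 0.1497i)|011⟩ + (0.3203 - 0.1497i)|100⟩ + (-0.3203 + 0.1497i)|101⟩ + (-0.3203 - 0.1497i)|110⟩ + (0.3203 + 0.1497i)|111⟩

H⊗3 gives amp(|y⟩) = (1/2√2) Σ_x (−1)^(x·y) amp(|x⟩), where x·y is the number of positions in which both x and y have a 1.
|000⟩: (-0.4233i - 0.906)/(2√2) = (-0.3203 - 0.1497i)
|001⟩: (0.4233i + 0.906)/(2√2) = (0.3203 + 0.1497i)
|010⟩: (-0.4233i + 0.906)/(2√2) = (0.3203 - 0.1497i)
|011⟩: (0.4233i - 0.906)/(2√2) = (-0.3203 + 0.1497i)
|100⟩: (-0.4233i + 0.906)/(2√2) = (0.3203 - 0.1497i)
|101⟩: (0.4233i - 0.906)/(2√2) = (-0.3203 + 0.1497i)
|110⟩: (-0.4233i - 0.906)/(2√2) = (-0.3203 - 0.1497i)
|111⟩: (0.4233i + 0.906)/(2√2) = (0.3203 + 0.1497i)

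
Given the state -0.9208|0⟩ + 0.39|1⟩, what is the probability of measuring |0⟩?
0.8479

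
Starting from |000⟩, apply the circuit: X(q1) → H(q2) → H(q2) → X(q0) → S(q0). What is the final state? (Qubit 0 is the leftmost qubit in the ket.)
i|110⟩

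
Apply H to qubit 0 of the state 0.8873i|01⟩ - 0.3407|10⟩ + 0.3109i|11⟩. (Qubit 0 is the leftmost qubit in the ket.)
-0.2409|00⟩ + 0.8473i|01⟩ + 0.2409|10⟩ + 0.4076i|11⟩

H on qubit 0 mixes each pair of kets that differ only in qubit 0: amplitudes (a, b) of (|…0…⟩, |…1…⟩) become ((a + b)/√2, (a − b)/√2). Kets absent from the input have amplitude 0.
(|00⟩, |10⟩): (a, b) = (0, -0.3407) → (-0.2409, 0.2409)
(|01⟩, |11⟩): (a, b) = (0.8873i, 0.3109i) → (0.8473i, 0.4076i)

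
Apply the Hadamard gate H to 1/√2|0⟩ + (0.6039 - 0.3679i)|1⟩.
(0.927 - 0.2601i)|0⟩ + (0.07298 + 0.2601i)|1⟩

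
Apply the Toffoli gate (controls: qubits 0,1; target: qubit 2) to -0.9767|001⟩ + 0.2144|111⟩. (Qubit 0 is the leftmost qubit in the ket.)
-0.9767|001⟩ + 0.2144|110⟩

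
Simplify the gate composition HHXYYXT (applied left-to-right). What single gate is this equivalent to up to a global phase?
T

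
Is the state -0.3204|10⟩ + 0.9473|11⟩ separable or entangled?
Separable

Writing the state as a|00⟩ + b|01⟩ + c|10⟩ + d|11⟩, it is a product state iff ad − bc = 0.
Here (a, b, c, d) = (0, 0, -0.3204, 0.9473): ad − bc = (0)(0.9473) − (0)(-0.3204) = 0, so the state is separable.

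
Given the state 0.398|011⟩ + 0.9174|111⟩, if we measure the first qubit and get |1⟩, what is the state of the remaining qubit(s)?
|11⟩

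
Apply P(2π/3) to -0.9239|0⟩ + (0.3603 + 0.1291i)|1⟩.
-0.9239|0⟩ + (-0.292 + 0.2475i)|1⟩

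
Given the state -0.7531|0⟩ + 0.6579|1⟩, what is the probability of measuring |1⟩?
0.4328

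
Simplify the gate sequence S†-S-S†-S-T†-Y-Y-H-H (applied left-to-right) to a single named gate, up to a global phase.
T†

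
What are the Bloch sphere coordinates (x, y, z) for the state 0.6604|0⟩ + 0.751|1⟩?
(0.9919, 0, -0.1279)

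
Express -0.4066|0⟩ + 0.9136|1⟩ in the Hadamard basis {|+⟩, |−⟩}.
0.3585|+⟩ - 0.9335|−⟩

With |ψ⟩ = α|0⟩ + β|1⟩, the Hadamard-basis coefficients are ⟨+|ψ⟩ = (α + β)/√2 and ⟨−|ψ⟩ = (α − β)/√2.
Here α = -0.4066, β = 0.9136: (α + β)/√2 = 0.3585, (α − β)/√2 = -0.9335.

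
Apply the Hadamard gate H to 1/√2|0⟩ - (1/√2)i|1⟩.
(1/2 - (1/2)i)|0⟩ + (1/2 + (1/2)i)|1⟩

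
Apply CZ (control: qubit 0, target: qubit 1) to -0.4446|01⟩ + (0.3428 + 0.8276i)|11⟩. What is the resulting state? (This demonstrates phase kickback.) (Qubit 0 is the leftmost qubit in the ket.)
-0.4446|01⟩ + (-0.3428 - 0.8276i)|11⟩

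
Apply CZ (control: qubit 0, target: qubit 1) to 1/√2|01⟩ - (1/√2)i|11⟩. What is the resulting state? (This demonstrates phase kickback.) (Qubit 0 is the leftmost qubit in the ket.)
1/√2|01⟩ + (1/√2)i|11⟩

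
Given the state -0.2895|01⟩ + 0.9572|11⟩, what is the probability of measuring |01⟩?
0.08381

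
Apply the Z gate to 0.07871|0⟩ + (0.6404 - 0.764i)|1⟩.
0.07871|0⟩ + (-0.6404 + 0.764i)|1⟩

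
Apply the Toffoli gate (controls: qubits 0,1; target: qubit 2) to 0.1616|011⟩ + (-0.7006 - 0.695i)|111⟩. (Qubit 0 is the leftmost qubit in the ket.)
0.1616|011⟩ + (-0.7006 - 0.695i)|110⟩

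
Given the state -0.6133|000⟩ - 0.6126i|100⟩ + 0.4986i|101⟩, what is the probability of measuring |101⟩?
0.2486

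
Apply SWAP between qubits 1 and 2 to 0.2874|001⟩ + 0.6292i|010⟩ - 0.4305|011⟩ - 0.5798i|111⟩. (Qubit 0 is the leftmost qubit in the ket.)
0.6292i|001⟩ + 0.2874|010⟩ - 0.4305|011⟩ - 0.5798i|111⟩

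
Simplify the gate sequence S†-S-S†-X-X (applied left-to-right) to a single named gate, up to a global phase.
S†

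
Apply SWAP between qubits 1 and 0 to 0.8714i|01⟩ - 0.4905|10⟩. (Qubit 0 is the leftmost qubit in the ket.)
-0.4905|01⟩ + 0.8714i|10⟩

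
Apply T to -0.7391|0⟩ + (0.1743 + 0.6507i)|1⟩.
-0.7391|0⟩ + (-0.3369 + 0.5834i)|1⟩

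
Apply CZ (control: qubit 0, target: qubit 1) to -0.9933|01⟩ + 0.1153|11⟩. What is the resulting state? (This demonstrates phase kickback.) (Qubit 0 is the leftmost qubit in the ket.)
-0.9933|01⟩ - 0.1153|11⟩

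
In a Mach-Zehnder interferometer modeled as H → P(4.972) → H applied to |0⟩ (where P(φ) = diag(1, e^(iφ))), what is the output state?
(0.6284 - 0.4832i)|0⟩ + (0.3716 + 0.4832i)|1⟩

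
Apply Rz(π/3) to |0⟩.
(0.866 - (1/2)i)|0⟩

Rz(π/3) = [[e^(−iθ/2), 0], [0, e^(iθ/2)]] with e^(±iθ/2) = cos(θ/2) ± i·sin(θ/2); θ = π/3, cos(θ/2) ≈ 0.866025, sin(θ/2) ≈ 0.5.
With a = amp(|0⟩) = 1 and b = amp(|1⟩) = 0:
new amp(|0⟩) = (0.866025 - 0.5i)·a = (0.866 - (1/2)i)
new amp(|1⟩) = (0.866025 + 0.5i)·b = 0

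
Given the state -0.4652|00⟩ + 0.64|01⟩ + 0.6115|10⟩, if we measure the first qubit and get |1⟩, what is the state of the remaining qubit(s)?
|0⟩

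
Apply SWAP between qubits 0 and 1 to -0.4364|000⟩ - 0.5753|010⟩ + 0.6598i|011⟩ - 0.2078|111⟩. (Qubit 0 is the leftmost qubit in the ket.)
-0.4364|000⟩ - 0.5753|100⟩ + 0.6598i|101⟩ - 0.2078|111⟩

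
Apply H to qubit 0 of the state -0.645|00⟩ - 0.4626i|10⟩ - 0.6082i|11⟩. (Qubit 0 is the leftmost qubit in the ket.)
(-0.4561 - 0.3271i)|00⟩ - 0.4301i|01⟩ + (-0.4561 + 0.3271i)|10⟩ + 0.4301i|11⟩

H on qubit 0 mixes each pair of kets that differ only in qubit 0: amplitudes (a, b) of (|…0…⟩, |…1…⟩) become ((a + b)/√2, (a − b)/√2). Kets absent from the input have amplitude 0.
(|00⟩, |10⟩): (a, b) = (-0.645, -0.4626i) → ((-0.4561 - 0.3271i), (-0.4561 + 0.3271i))
(|01⟩, |11⟩): (a, b) = (0, -0.6082i) → (-0.4301i, 0.4301i)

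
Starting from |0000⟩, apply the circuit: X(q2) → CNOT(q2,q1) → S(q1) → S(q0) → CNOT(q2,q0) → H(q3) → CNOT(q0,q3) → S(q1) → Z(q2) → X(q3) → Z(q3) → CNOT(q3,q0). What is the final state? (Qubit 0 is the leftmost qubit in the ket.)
-1/√2|0111⟩ + 1/√2|1110⟩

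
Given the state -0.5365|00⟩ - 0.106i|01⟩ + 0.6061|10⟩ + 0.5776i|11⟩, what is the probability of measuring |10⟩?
0.3674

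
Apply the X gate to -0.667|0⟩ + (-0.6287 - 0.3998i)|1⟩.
(-0.6287 - 0.3998i)|0⟩ - 0.667|1⟩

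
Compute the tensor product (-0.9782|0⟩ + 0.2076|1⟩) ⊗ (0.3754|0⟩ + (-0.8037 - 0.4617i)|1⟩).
-0.3672|00⟩ + (0.7862 + 0.4516i)|01⟩ + 0.07793|10⟩ + (-0.1668 - 0.09585i)|11⟩

amp(|b₁b₂…⟩) = product of the factor amplitudes for bits b₁, b₂, …; only kets whose every factor amplitude is nonzero survive.
|00⟩: (-0.9782)(0.3754) = -0.3672
|01⟩: (-0.9782)(-0.8037 - 0.4617i) = (0.7862 + 0.4516i)
|10⟩: (0.2076)(0.3754) = 0.07793
|11⟩: (0.2076)(-0.8037 - 0.4617i) = (-0.1668 - 0.09585i)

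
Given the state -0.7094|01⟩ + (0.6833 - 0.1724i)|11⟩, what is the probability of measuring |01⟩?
0.5032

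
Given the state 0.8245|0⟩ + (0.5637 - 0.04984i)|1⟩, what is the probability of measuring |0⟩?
0.6798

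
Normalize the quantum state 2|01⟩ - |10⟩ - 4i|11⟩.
0.4364|01⟩ - 0.2182|10⟩ - 0.8729i|11⟩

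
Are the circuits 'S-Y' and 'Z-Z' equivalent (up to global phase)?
No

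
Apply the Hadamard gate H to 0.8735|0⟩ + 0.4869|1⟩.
0.9619|0⟩ + 0.2734|1⟩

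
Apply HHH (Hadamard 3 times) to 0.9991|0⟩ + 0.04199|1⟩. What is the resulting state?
0.7362|0⟩ + 0.6768|1⟩

H² = I, so H^3 = H: a single Hadamard. With (a, b) = (0.9991, 0.04199), H gives ((a + b)/√2, (a − b)/√2) = (0.7362, 0.6768).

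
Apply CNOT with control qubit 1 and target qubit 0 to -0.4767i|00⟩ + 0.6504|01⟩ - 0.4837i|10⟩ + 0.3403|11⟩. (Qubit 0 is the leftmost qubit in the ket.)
-0.4767i|00⟩ + 0.3403|01⟩ - 0.4837i|10⟩ + 0.6504|11⟩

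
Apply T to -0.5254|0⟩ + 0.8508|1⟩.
-0.5254|0⟩ + (0.6016 + 0.6016i)|1⟩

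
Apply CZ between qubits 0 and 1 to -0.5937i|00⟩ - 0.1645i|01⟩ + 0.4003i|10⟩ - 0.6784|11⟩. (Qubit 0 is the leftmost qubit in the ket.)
-0.5937i|00⟩ - 0.1645i|01⟩ + 0.4003i|10⟩ + 0.6784|11⟩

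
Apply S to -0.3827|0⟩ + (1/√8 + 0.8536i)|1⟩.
-0.3827|0⟩ + (-0.8536 + (1/√8)i)|1⟩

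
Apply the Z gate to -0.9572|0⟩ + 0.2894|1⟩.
-0.9572|0⟩ - 0.2894|1⟩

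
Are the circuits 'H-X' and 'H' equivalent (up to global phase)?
No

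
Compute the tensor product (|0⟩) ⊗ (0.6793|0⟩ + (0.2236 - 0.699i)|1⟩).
0.6793|00⟩ + (0.2236 - 0.699i)|01⟩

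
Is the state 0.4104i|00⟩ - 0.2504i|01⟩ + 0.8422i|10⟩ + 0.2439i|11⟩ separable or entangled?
Entangled

Writing the state as a|00⟩ + b|01⟩ + c|10⟩ + d|11⟩, it is a product state iff ad − bc = 0.
Here (a, b, c, d) = (0.4104i, -0.2504i, 0.8422i, 0.2439i): ad − bc = (0.4104i)(0.2439i) − (-0.2504i)(0.8422i) = -0.311 ≠ 0, so the state is entangled.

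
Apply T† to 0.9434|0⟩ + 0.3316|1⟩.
0.9434|0⟩ + (0.2345 - 0.2345i)|1⟩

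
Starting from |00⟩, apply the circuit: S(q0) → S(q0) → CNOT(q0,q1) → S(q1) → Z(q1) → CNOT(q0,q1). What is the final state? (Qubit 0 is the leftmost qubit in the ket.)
|00⟩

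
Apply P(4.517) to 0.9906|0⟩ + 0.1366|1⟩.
0.9906|0⟩ + (-0.02652 - 0.134i)|1⟩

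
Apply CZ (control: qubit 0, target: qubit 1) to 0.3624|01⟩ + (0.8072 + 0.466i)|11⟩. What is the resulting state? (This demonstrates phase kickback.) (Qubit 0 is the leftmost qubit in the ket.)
0.3624|01⟩ + (-0.8072 - 0.466i)|11⟩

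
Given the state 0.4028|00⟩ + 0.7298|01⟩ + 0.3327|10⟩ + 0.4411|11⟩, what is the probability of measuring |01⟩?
0.5326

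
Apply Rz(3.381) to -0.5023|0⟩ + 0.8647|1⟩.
(0.05998 + 0.4987i)|0⟩ + (-0.1033 + 0.8585i)|1⟩

Rz(3.381) = [[e^(−iθ/2), 0], [0, e^(iθ/2)]] with e^(±iθ/2) = cos(θ/2) ± i·sin(θ/2); θ = 3.381, cos(θ/2) ≈ -0.119418, sin(θ/2) ≈ 0.992844.
With a = amp(|0⟩) = -0.5023 and b = amp(|1⟩) = 0.8647:
new amp(|0⟩) = (-0.119418 - 0.992844i)·a = (0.05998 + 0.4987i)
new amp(|1⟩) = (-0.119418 + 0.992844i)·b = (-0.1033 + 0.8585i)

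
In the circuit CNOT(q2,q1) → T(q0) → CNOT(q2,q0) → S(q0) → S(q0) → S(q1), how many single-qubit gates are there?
4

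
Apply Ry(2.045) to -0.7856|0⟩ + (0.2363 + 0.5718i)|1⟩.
(-0.6111 - 0.488i)|0⟩ + (-0.5473 + 0.298i)|1⟩

Ry(2.045) = [[cos(θ/2), −sin(θ/2)], [sin(θ/2), cos(θ/2)]]; θ = 2.045, cos(θ/2) ≈ 0.521234, sin(θ/2) ≈ 0.853414.
With a = amp(|0⟩) = -0.7856 and b = amp(|1⟩) = (0.2363 + 0.5718i):
new amp(|0⟩) = (0.521234)·a + (-0.853414)·b = (-0.6111 - 0.488i)
new amp(|1⟩) = (0.853414)·a + (0.521234)·b = (-0.5473 + 0.298i)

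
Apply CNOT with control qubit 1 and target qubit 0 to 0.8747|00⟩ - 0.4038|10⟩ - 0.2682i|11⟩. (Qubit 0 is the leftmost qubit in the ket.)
0.8747|00⟩ - 0.2682i|01⟩ - 0.4038|10⟩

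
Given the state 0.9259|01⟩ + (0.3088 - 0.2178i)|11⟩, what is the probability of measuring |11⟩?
0.1428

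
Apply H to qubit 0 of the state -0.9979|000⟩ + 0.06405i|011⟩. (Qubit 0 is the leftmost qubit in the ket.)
-0.7056|000⟩ + 0.04529i|011⟩ - 0.7056|100⟩ + 0.04529i|111⟩

H on qubit 0 mixes each pair of kets that differ only in qubit 0: amplitudes (a, b) of (|…0…⟩, |…1…⟩) become ((a + b)/√2, (a − b)/√2). Kets absent from the input have amplitude 0.
(|000⟩, |100⟩): (a, b) = (-0.9979, 0) → (-0.7056, -0.7056)
(|011⟩, |111⟩): (a, b) = (0.06405i, 0) → (0.04529i, 0.04529i)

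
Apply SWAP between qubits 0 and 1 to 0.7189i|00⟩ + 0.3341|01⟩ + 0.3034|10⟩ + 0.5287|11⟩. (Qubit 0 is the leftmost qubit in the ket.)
0.7189i|00⟩ + 0.3034|01⟩ + 0.3341|10⟩ + 0.5287|11⟩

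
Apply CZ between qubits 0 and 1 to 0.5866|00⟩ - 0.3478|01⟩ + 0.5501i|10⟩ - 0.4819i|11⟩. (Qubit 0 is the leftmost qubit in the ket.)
0.5866|00⟩ - 0.3478|01⟩ + 0.5501i|10⟩ + 0.4819i|11⟩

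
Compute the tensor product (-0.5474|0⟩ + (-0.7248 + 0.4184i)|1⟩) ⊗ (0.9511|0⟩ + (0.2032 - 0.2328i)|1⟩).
-0.5206|00⟩ + (-0.1112 + 0.1274i)|01⟩ + (-0.6894 + 0.3979i)|10⟩ + (-0.04988 + 0.2538i)|11⟩

amp(|b₁b₂…⟩) = product of the factor amplitudes for bits b₁, b₂, …; only kets whose every factor amplitude is nonzero survive.
|00⟩: (-0.5474)(0.9511) = -0.5206
|01⟩: (-0.5474)(0.2032 - 0.2328i) = (-0.1112 + 0.1274i)
|10⟩: (-0.7248 + 0.4184i)(0.9511) = (-0.6894 + 0.3979i)
|11⟩: (-0.7248 + 0.4184i)(0.2032 - 0.2328i) = (-0.04988 + 0.2538i)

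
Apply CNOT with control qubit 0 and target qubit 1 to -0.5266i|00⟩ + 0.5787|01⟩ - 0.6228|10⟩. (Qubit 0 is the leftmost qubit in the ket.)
-0.5266i|00⟩ + 0.5787|01⟩ - 0.6228|11⟩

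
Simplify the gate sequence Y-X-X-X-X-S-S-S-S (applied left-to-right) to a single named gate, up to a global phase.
Y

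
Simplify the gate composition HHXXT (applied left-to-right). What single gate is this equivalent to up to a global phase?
T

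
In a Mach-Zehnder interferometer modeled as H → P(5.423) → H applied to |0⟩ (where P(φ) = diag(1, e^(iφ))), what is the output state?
(0.8261 - 0.379i)|0⟩ + (0.1739 + 0.379i)|1⟩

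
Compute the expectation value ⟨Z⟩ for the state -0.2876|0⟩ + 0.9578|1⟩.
-0.8347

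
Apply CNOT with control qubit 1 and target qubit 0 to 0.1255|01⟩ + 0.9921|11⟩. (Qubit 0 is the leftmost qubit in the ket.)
0.9921|01⟩ + 0.1255|11⟩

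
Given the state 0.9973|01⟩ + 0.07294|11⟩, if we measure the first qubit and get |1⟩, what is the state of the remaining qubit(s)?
|1⟩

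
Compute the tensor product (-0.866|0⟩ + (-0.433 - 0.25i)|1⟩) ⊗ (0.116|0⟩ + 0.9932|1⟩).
-0.1005|00⟩ - 0.8601|01⟩ + (-0.05023 - 0.029i)|10⟩ + (-0.4301 - 0.2483i)|11⟩

amp(|b₁b₂…⟩) = product of the factor amplitudes for bits b₁, b₂, …; only kets whose every factor amplitude is nonzero survive.
|00⟩: (-0.866)(0.116) = -0.1005
|01⟩: (-0.866)(0.9932) = -0.8601
|10⟩: (-0.433 - 0.25i)(0.116) = (-0.05023 - 0.029i)
|11⟩: (-0.433 - 0.25i)(0.9932) = (-0.4301 - 0.2483i)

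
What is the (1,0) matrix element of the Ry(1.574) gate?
0.7082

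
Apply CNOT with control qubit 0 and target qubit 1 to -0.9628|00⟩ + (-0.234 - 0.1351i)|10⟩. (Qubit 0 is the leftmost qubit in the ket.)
-0.9628|00⟩ + (-0.234 - 0.1351i)|11⟩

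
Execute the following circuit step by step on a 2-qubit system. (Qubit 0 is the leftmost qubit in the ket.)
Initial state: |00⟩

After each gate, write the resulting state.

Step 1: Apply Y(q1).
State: i|01⟩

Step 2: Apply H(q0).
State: (1/√2)i|01⟩ + (1/√2)i|11⟩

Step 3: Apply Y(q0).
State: 1/√2|01⟩ - 1/√2|11⟩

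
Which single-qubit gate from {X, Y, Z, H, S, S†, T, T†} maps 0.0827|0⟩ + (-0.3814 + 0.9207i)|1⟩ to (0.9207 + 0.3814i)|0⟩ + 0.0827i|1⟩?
Y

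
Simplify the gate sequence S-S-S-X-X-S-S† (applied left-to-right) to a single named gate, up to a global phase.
S†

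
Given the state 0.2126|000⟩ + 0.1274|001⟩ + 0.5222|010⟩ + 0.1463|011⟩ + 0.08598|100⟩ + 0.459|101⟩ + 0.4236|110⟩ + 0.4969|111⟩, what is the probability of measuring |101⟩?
0.2107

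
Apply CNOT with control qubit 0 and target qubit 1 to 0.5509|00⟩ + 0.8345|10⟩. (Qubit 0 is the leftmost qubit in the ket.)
0.5509|00⟩ + 0.8345|11⟩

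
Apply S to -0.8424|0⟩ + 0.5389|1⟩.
-0.8424|0⟩ + 0.5389i|1⟩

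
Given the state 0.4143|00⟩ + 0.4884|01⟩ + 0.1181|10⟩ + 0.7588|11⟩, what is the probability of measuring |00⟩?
0.1716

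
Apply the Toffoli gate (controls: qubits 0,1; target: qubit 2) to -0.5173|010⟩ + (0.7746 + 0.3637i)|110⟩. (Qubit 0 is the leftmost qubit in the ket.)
-0.5173|010⟩ + (0.7746 + 0.3637i)|111⟩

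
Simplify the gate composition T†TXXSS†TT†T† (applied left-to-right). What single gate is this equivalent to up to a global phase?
T†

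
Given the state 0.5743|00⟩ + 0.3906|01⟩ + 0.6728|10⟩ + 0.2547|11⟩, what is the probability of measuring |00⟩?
0.3298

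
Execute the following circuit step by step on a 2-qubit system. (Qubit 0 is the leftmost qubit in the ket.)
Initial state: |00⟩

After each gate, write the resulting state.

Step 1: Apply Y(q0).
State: i|10⟩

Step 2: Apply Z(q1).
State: i|10⟩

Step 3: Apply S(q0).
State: -|10⟩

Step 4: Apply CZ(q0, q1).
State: -|10⟩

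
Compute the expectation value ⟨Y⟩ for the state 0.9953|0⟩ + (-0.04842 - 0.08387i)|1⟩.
-0.167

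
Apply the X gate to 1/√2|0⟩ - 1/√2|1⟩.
-1/√2|0⟩ + 1/√2|1⟩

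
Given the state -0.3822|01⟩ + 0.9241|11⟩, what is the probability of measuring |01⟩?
0.1461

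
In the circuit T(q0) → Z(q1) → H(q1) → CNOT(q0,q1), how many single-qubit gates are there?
3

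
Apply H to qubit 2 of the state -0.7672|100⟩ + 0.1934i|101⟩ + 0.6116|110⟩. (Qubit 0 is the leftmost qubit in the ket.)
(-0.5425 + 0.1368i)|100⟩ + (-0.5425 - 0.1368i)|101⟩ + 0.4325|110⟩ + 0.4325|111⟩

H on qubit 2 mixes each pair of kets that differ only in qubit 2: amplitudes (a, b) of (|…0…⟩, |…1…⟩) become ((a + b)/√2, (a − b)/√2). Kets absent from the input have amplitude 0.
(|100⟩, |101⟩): (a, b) = (-0.7672, 0.1934i) → ((-0.5425 + 0.1368i), (-0.5425 - 0.1368i))
(|110⟩, |111⟩): (a, b) = (0.6116, 0) → (0.4325, 0.4325)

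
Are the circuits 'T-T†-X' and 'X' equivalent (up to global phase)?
Yes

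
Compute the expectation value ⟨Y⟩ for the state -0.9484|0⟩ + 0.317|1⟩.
0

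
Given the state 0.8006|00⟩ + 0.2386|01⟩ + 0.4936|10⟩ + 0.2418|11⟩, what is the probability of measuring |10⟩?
0.2436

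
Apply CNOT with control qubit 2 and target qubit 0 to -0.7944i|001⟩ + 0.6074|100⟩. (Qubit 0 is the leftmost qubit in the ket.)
0.6074|100⟩ - 0.7944i|101⟩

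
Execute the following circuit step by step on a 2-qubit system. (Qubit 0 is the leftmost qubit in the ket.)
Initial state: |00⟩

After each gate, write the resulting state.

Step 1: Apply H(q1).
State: 1/√2|00⟩ + 1/√2|01⟩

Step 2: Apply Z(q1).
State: 1/√2|00⟩ - 1/√2|01⟩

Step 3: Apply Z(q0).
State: 1/√2|00⟩ - 1/√2|01⟩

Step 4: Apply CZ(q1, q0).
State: 1/√2|00⟩ - 1/√2|01⟩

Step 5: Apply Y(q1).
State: (1/√2)i|00⟩ + (1/√2)i|01⟩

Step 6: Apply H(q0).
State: (1/2)i|00⟩ + (1/2)i|01⟩ + (1/2)i|10⟩ + (1/2)i|11⟩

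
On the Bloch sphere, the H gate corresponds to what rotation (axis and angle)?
Rotation by π around the (x+z)/√2 axis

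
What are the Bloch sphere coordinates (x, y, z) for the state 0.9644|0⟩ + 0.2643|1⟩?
(0.5098, 0, 0.8602)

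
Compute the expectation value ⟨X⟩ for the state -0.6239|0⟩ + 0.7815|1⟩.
-0.9752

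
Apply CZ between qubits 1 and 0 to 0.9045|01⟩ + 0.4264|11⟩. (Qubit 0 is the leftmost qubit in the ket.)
0.9045|01⟩ - 0.4264|11⟩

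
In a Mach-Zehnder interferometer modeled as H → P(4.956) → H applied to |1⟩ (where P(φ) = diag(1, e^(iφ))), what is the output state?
(0.3794 + 0.4852i)|0⟩ + (0.6206 - 0.4852i)|1⟩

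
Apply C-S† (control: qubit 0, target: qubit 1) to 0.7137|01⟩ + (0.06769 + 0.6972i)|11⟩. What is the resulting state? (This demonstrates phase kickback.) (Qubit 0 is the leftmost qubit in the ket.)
0.7137|01⟩ + (0.6972 - 0.06769i)|11⟩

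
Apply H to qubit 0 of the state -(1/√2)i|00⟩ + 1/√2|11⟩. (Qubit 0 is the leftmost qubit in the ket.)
-(1/2)i|00⟩ + 1/2|01⟩ - (1/2)i|10⟩ - 1/2|11⟩

H on qubit 0 mixes each pair of kets that differ only in qubit 0: amplitudes (a, b) of (|…0…⟩, |…1…⟩) become ((a + b)/√2, (a − b)/√2). Kets absent from the input have amplitude 0.
(|00⟩, |10⟩): (a, b) = (-(1/√2)i, 0) → (-(1/2)i, -(1/2)i)
(|01⟩, |11⟩): (a, b) = (0, 1/√2) → (1/2, -1/2)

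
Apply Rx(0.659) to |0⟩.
0.9462|0⟩ - 0.3236i|1⟩

Rx(0.659) = [[cos(θ/2), −i·sin(θ/2)], [−i·sin(θ/2), cos(θ/2)]]; θ = 0.659, cos(θ/2) ≈ 0.946204, sin(θ/2) ≈ 0.32357.
With a = amp(|0⟩) = 1 and b = amp(|1⟩) = 0:
new amp(|0⟩) = (0.946204)·a + (-0.32357i)·b = 0.9462
new amp(|1⟩) = (-0.32357i)·a + (0.946204)·b = -0.3236i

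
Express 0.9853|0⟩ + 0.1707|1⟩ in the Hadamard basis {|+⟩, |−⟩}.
0.8174|+⟩ + 0.576|−⟩

With |ψ⟩ = α|0⟩ + β|1⟩, the Hadamard-basis coefficients are ⟨+|ψ⟩ = (α + β)/√2 and ⟨−|ψ⟩ = (α − β)/√2.
Here α = 0.9853, β = 0.1707: (α + β)/√2 = 0.8174, (α − β)/√2 = 0.576.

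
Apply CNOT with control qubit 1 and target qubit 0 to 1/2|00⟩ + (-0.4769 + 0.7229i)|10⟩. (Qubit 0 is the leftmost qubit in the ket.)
1/2|00⟩ + (-0.4769 + 0.7229i)|10⟩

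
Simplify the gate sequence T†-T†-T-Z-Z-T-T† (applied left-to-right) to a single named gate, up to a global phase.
T†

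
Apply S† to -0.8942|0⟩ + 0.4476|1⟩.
-0.8942|0⟩ - 0.4476i|1⟩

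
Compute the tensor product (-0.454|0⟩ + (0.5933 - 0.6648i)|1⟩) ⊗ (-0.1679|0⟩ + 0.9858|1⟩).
0.07623|00⟩ - 0.4476|01⟩ + (-0.09962 + 0.1116i)|10⟩ + (0.5849 - 0.6554i)|11⟩

amp(|b₁b₂…⟩) = product of the factor amplitudes for bits b₁, b₂, …; only kets whose every factor amplitude is nonzero survive.
|00⟩: (-0.454)(-0.1679) = 0.07623
|01⟩: (-0.454)(0.9858) = -0.4476
|10⟩: (0.5933 - 0.6648i)(-0.1679) = (-0.09962 + 0.1116i)
|11⟩: (0.5933 - 0.6648i)(0.9858) = (0.5849 - 0.6554i)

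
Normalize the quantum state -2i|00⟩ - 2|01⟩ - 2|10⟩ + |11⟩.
-0.5547i|00⟩ - 0.5547|01⟩ - 0.5547|10⟩ + 0.2774|11⟩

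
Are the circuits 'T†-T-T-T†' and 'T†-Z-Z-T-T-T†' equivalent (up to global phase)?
Yes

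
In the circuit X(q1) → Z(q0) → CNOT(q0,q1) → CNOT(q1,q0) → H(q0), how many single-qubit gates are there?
3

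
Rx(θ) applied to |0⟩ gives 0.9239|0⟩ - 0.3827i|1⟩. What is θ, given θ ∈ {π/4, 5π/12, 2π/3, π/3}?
π/4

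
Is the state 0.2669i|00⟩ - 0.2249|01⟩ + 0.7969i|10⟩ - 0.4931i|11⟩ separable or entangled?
Entangled

Writing the state as a|00⟩ + b|01⟩ + c|10⟩ + d|11⟩, it is a product state iff ad − bc = 0.
Here (a, b, c, d) = (0.2669i, -0.2249, 0.7969i, -0.4931i): ad − bc = (0.2669i)(-0.4931i) − (-0.2249)(0.7969i) = (0.1316 + 0.1792i) ≠ 0, so the state is entangled.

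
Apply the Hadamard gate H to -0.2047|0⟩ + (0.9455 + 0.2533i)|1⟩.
(0.5238 + 0.1791i)|0⟩ + (-0.8133 - 0.1791i)|1⟩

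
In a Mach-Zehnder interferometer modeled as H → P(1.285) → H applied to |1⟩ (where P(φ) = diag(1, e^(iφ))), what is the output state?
(0.359 - 0.4797i)|0⟩ + (0.641 + 0.4797i)|1⟩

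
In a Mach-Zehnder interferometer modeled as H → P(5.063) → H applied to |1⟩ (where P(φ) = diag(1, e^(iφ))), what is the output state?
(0.3283 + 0.4696i)|0⟩ + (0.6717 - 0.4696i)|1⟩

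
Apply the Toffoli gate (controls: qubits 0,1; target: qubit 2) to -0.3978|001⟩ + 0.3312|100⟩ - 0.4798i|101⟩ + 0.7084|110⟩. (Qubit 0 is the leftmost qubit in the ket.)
-0.3978|001⟩ + 0.3312|100⟩ - 0.4798i|101⟩ + 0.7084|111⟩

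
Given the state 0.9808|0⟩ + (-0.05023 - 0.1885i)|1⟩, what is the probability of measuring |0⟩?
0.962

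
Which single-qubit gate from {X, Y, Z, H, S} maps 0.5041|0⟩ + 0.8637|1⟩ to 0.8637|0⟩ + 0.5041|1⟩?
X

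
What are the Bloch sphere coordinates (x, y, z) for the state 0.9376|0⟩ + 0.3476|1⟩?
(0.6518, 0, 0.7583)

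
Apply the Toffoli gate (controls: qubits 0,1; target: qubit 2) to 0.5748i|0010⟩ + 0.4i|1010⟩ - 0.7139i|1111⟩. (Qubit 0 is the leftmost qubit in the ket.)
0.5748i|0010⟩ + 0.4i|1010⟩ - 0.7139i|1101⟩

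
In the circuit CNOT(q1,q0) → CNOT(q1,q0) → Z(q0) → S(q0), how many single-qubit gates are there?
2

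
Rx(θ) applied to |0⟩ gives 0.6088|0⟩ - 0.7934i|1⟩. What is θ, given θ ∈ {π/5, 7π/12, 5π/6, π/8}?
7π/12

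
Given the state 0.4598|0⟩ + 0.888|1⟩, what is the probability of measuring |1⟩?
0.7885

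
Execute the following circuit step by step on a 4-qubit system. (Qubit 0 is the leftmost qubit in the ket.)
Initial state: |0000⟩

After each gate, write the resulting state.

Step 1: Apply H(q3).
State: 1/√2|0000⟩ + 1/√2|0001⟩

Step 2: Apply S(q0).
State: 1/√2|0000⟩ + 1/√2|0001⟩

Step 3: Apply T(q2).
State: 1/√2|0000⟩ + 1/√2|0001⟩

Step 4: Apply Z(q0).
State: 1/√2|0000⟩ + 1/√2|0001⟩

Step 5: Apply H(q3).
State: |0000⟩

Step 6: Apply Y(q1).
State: i|0100⟩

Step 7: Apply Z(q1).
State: -i|0100⟩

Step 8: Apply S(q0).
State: -i|0100⟩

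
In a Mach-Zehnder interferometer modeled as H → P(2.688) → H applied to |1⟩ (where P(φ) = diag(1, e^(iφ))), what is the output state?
(0.9494 - 0.2191i)|0⟩ + (0.05056 + 0.2191i)|1⟩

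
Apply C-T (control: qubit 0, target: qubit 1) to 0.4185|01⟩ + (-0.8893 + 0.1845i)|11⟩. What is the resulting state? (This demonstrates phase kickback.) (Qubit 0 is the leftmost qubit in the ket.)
0.4185|01⟩ + (-0.7593 - 0.4984i)|11⟩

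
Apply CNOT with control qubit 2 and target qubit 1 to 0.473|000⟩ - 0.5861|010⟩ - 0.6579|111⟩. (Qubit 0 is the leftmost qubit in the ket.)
0.473|000⟩ - 0.5861|010⟩ - 0.6579|101⟩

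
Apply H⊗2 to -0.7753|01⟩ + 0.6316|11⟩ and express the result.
-0.07185|00⟩ + 0.07185|01⟩ - 0.7035|10⟩ + 0.7035|11⟩

H⊗2 gives amp(|y⟩) = (1/2) Σ_x (−1)^(x·y) amp(|x⟩), where x·y is the number of positions in which both x and y have a 1.
|00⟩: (-0.7753 + 0.6316)/2 = -0.07185
|01⟩: (0.7753 - 0.6316)/2 = 0.07185
|10⟩: (-0.7753 - 0.6316)/2 = -0.7035
|11⟩: (0.7753 + 0.6316)/2 = 0.7035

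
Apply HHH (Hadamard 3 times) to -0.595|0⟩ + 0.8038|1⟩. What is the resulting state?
0.1476|0⟩ - 0.9891|1⟩

H² = I, so H^3 = H: a single Hadamard. With (a, b) = (-0.595, 0.8038), H gives ((a + b)/√2, (a − b)/√2) = (0.1476, -0.9891).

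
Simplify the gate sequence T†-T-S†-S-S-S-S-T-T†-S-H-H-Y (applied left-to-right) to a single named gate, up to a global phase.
Y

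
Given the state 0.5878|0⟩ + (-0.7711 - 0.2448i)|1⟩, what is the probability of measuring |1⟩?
0.6545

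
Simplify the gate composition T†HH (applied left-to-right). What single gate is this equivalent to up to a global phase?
T†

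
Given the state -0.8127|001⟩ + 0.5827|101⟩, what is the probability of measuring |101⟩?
0.3395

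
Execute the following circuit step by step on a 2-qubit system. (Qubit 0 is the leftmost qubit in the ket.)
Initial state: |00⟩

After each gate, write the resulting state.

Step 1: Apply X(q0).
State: |10⟩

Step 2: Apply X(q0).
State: |00⟩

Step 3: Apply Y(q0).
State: i|10⟩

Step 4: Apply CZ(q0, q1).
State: i|10⟩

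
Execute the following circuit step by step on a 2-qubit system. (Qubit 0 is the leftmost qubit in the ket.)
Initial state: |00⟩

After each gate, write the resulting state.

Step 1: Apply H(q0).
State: 1/√2|00⟩ + 1/√2|10⟩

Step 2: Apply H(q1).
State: 1/2|00⟩ + 1/2|01⟩ + 1/2|10⟩ + 1/2|11⟩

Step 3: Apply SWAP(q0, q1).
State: 1/2|00⟩ + 1/2|01⟩ + 1/2|10⟩ + 1/2|11⟩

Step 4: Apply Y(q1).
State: -(1/2)i|00⟩ + (1/2)i|01⟩ - (1/2)i|10⟩ + (1/2)i|11⟩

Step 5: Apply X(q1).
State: (1/2)i|00⟩ - (1/2)i|01⟩ + (1/2)i|10⟩ - (1/2)i|11⟩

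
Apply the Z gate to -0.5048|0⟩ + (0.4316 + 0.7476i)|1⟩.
-0.5048|0⟩ + (-0.4316 - 0.7476i)|1⟩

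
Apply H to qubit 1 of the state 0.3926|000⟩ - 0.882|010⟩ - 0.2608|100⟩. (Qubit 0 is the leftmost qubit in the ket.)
-0.3461|000⟩ + 0.9013|010⟩ - 0.1844|100⟩ - 0.1844|110⟩

H on qubit 1 mixes each pair of kets that differ only in qubit 1: amplitudes (a, b) of (|…0…⟩, |…1…⟩) become ((a + b)/√2, (a − b)/√2). Kets absent from the input have amplitude 0.
(|000⟩, |010⟩): (a, b) = (0.3926, -0.882) → (-0.3461, 0.9013)
(|100⟩, |110⟩): (a, b) = (-0.2608, 0) → (-0.1844, -0.1844)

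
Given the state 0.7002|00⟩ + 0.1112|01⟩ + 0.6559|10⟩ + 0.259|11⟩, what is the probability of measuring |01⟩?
0.01237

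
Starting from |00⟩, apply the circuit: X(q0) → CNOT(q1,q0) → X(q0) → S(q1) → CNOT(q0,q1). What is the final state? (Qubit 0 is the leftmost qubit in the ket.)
|00⟩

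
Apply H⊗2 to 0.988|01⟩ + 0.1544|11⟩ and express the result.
0.5712|00⟩ - 0.5712|01⟩ + 0.4168|10⟩ - 0.4168|11⟩

H⊗2 gives amp(|y⟩) = (1/2) Σ_x (−1)^(x·y) amp(|x⟩), where x·y is the number of positions in which both x and y have a 1.
|00⟩: (0.988 + 0.1544)/2 = 0.5712
|01⟩: (-0.988 - 0.1544)/2 = -0.5712
|10⟩: (0.988 - 0.1544)/2 = 0.4168
|11⟩: (-0.988 + 0.1544)/2 = -0.4168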